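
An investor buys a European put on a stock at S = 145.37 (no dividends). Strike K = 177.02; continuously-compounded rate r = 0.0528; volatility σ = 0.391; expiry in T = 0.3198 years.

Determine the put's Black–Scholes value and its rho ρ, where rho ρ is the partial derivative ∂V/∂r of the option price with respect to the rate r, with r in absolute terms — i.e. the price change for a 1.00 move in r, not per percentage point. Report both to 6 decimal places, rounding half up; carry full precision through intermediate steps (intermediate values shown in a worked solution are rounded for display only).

σ√T = 0.391·√0.3198 = 0.221114
d₁ = (ln(S/K) + (r+σ²/2)T) / (σ√T) = (ln(145.37/177.02) + (0.0528+0.391²/2)·0.3198) / 0.221114 = (-0.196981 + 0.041331) / 0.221114 = -0.703933
d₂ = d₁ − σ√T = -0.703933 − 0.221114 = -0.925047
e^{−rT} = e^{−0.0528·0.3198} = 0.983256
N(−d₁) = 0.759263,  N(−d₂) = 0.822529
Put price V = K·e^{−rT}·N(−d₂) − S·N(−d₁) = 143.166185 − 110.374035 = 32.792151
ρ = −K·T·e^{−rT}·N(−d₂) = -45.784546

price = 32.792151
ρ = -45.784546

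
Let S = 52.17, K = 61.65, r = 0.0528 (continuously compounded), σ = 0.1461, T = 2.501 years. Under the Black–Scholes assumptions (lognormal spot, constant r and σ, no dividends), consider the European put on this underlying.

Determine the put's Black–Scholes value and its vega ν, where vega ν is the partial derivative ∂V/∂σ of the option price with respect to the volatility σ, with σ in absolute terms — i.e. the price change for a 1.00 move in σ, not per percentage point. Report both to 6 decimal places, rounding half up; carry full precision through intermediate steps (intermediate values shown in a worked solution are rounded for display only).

price = 5.865551
ν = 32.893710

σ√T = 0.1461·√2.501 = 0.231051
d₁ = (ln(S/K) + (r+σ²/2)T) / (σ√T) = (ln(52.17/61.65) + (0.0528+0.1461²/2)·2.501) / 0.231051 = (-0.166966 + 0.158745) / 0.231051 = -0.035579
d₂ = d₁ − σ√T = -0.035579 − 0.231051 = -0.266630
e^{−rT} = e^{−0.0528·2.501} = 0.876295
N(−d₁) = 0.514191,  N(−d₂) = 0.605123
Put price V = K·e^{−rT}·N(−d₂) − S·N(−d₁) = 32.690902 − 26.825350 = 5.865551
φ(d₁) = (1/√(2π))·e^{−d₁²/2} = 0.398690
ν = S·φ(d₁)·√T = 32.893710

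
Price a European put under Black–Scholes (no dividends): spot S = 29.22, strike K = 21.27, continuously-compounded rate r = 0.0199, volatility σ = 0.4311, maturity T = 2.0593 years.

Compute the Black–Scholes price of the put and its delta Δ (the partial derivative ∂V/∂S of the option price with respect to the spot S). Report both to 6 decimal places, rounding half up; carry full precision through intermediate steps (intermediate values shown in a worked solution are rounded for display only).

σ√T = 0.4311·√2.0593 = 0.618640
d₁ = (ln(S/K) + (r+σ²/2)T) / (σ√T) = (ln(29.22/21.27) + (0.0199+0.4311²/2)·2.0593) / 0.618640 = (0.317556 + 0.232338) / 0.618640 = 0.888875
d₂ = d₁ − σ√T = 0.888875 − 0.618640 = 0.270235
e^{−rT} = e^{−0.0199·2.0593} = 0.959848
N(−d₁) = 0.187035,  N(−d₂) = 0.393490
Put price V = K·e^{−rT}·N(−d₂) − S·N(−d₁) = 8.033474 − 5.465166 = 2.568307
Δ = −N(−d₁) = -0.187035

price = 2.568307
Δ = -0.187035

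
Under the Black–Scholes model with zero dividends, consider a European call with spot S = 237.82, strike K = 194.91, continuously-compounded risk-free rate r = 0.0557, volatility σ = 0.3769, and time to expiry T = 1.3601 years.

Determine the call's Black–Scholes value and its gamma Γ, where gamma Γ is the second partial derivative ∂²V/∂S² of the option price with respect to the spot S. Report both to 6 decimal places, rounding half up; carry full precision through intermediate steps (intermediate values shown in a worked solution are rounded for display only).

σ√T = 0.3769·√1.3601 = 0.439553
d₁ = (ln(S/K) + (r+σ²/2)T) / (σ√T) = (ln(237.82/194.91) + (0.0557+0.3769²/2)·1.3601) / 0.439553 = (0.198976 + 0.172361) / 0.439553 = 0.844806
d₂ = d₁ − σ√T = 0.844806 − 0.439553 = 0.405253
e^{−rT} = e^{−0.0557·1.3601} = 0.927041
N(d₁) = 0.800890,  N(d₂) = 0.657354
Call price V = S·N(d₁) − K·e^{−rT}·N(d₂) = 190.467763 − 118.777019 = 71.690743
φ(d₁) = (1/√(2π))·e^{−d₁²/2} = 0.279211
Γ = φ(d₁) / (S·σ·√T) = 0.002671

price = 71.690743
Γ = 0.002671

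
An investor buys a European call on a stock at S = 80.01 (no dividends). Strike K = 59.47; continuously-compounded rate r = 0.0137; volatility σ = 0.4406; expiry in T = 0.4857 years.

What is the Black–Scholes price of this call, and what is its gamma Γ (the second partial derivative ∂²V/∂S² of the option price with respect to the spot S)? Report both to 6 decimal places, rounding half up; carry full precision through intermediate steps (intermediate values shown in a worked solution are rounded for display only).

σ√T = 0.4406·√0.4857 = 0.307064
d₁ = (ln(S/K) + (r+σ²/2)T) / (σ√T) = (ln(80.01/59.47) + (0.0137+0.4406²/2)·0.4857) / 0.307064 = (0.296680 + 0.053798) / 0.307064 = 1.141385
d₂ = d₁ − σ√T = 1.141385 − 0.307064 = 0.834321
e^{−rT} = e^{−0.0137·0.4857} = 0.993368
N(d₁) = 0.873145,  N(d₂) = 0.797950
Call price V = S·N(d₁) − K·e^{−rT}·N(d₂) = 69.860334 − 47.139364 = 22.720970
φ(d₁) = (1/√(2π))·e^{−d₁²/2} = 0.207979
Γ = φ(d₁) / (S·σ·√T) = 0.008465

price = 22.720970
Γ = 0.008465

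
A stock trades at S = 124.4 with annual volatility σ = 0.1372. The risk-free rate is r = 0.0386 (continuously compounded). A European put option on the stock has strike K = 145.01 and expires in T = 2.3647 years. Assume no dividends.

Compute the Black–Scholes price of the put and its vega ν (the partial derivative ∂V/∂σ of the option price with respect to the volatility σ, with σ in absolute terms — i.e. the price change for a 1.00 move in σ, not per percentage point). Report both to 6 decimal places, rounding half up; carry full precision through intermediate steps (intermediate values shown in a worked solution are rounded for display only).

price = 15.226424
ν = 74.972835

σ√T = 0.1372·√2.3647 = 0.210980
d₁ = (ln(S/K) + (r+σ²/2)T) / (σ√T) = (ln(124.4/145.01) + (0.0386+0.1372²/2)·2.3647) / 0.210980 = (-0.153301 + 0.113534) / 0.210980 = -0.188485
d₂ = d₁ − σ√T = -0.188485 − 0.210980 = -0.399466
e^{−rT} = e^{−0.0386·2.3647} = 0.912764
N(−d₁) = 0.574752,  N(−d₂) = 0.655225
Put price V = K·e^{−rT}·N(−d₂) − S·N(−d₁) = 86.725566 − 71.499141 = 15.226424
φ(d₁) = (1/√(2π))·e^{−d₁²/2} = 0.391918
ν = S·φ(d₁)·√T = 74.972835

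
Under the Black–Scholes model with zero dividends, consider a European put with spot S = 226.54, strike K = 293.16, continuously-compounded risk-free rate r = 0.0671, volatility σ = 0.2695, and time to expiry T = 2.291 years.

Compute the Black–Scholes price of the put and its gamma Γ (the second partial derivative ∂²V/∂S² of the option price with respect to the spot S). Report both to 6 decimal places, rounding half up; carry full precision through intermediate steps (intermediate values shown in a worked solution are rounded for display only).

price = 52.274639
Γ = 0.004311

σ√T = 0.2695·√2.291 = 0.407917
d₁ = (ln(S/K) + (r+σ²/2)T) / (σ√T) = (ln(226.54/293.16) + (0.0671+0.2695²/2)·2.291) / 0.407917 = (-0.257797 + 0.236924) / 0.407917 = -0.051170
d₂ = d₁ − σ√T = -0.051170 − 0.407917 = -0.459086
e^{−rT} = e^{−0.0671·2.291} = 0.857507
N(−d₁) = 0.520405,  N(−d₂) = 0.676914
Put price V = K·e^{−rT}·N(−d₂) − S·N(−d₁) = 170.167151 − 117.892512 = 52.274639
φ(d₁) = (1/√(2π))·e^{−d₁²/2} = 0.398420
Γ = φ(d₁) / (S·σ·√T) = 0.004311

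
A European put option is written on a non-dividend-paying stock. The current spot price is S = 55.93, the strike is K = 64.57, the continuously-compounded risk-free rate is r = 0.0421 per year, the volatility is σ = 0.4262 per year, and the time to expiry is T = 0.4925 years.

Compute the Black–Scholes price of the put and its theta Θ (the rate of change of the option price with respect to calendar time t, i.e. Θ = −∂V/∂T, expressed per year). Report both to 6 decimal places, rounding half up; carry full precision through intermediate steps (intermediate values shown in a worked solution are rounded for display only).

price = 11.325839
Θ = -4.650909

σ√T = 0.4262·√0.4925 = 0.299100
d₁ = (ln(S/K) + (r+σ²/2)T) / (σ√T) = (ln(55.93/64.57) + (0.0421+0.4262²/2)·0.4925) / 0.299100 = (-0.143649 + 0.065465) / 0.299100 = -0.261398
d₂ = d₁ − σ√T = -0.261398 − 0.299100 = -0.560499
e^{−rT} = e^{−0.0421·0.4925} = 0.979479
N(−d₁) = 0.603107,  N(−d₂) = 0.712430
Put price V = K·e^{−rT}·N(−d₂) − S·N(−d₁) = 45.057635 − 33.731796 = 11.325839
φ(d₁) = (1/√(2π))·e^{−d₁²/2} = 0.385543
Θ = −S·φ(d₁)·σ/(2√T) + r·K·e^{−rT}·N(−d₂) = −6.547835 + 1.896926 = -4.650909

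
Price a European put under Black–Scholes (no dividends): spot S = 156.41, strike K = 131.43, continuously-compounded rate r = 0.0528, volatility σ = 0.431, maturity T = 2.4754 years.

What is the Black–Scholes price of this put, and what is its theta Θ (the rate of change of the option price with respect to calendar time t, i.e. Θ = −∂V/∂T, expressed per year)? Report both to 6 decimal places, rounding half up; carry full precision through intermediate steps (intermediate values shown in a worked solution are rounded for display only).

price = 18.935191
Θ = -3.486365

σ√T = 0.431·√2.4754 = 0.678110
d₁ = (ln(S/K) + (r+σ²/2)T) / (σ√T) = (ln(156.41/131.43) + (0.0528+0.431²/2)·2.4754) / 0.678110 = (0.174006 + 0.360618) / 0.678110 = 0.788403
d₂ = d₁ − σ√T = 0.788403 − 0.678110 = 0.110294
e^{−rT} = e^{−0.0528·2.4754} = 0.877480
N(−d₁) = 0.215230,  N(−d₂) = 0.456088
Put price V = K·e^{−rT}·N(−d₂) − S·N(−d₁) = 52.599385 − 33.664193 = 18.935191
φ(d₁) = (1/√(2π))·e^{−d₁²/2} = 0.292372
Θ = −S·φ(d₁)·σ/(2√T) + r·K·e^{−rT}·N(−d₂) = −6.263612 + 2.777248 = -3.486365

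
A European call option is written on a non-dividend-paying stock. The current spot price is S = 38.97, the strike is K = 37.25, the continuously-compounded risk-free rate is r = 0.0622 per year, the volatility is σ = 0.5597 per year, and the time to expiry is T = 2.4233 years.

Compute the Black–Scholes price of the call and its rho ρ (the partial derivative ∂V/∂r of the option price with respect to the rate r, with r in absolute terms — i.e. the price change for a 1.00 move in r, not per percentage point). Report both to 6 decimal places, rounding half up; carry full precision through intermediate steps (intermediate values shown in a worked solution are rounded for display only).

price = 15.708698
ρ = 32.336711

σ√T = 0.5597·√2.4233 = 0.871282
d₁ = (ln(S/K) + (r+σ²/2)T) / (σ√T) = (ln(38.97/37.25) + (0.0622+0.5597²/2)·2.4233) / 0.871282 = (0.045140 + 0.530296) / 0.871282 = 0.660447
d₂ = d₁ − σ√T = 0.660447 − 0.871282 = -0.210835
e^{−rT} = e^{−0.0622·2.4233} = 0.860081
N(d₁) = 0.745517,  N(d₂) = 0.416508
Call price V = S·N(d₁) − K·e^{−rT}·N(d₂) = 29.052779 − 13.344081 = 15.708698
ρ = K·T·e^{−rT}·N(d₂) = 32.336711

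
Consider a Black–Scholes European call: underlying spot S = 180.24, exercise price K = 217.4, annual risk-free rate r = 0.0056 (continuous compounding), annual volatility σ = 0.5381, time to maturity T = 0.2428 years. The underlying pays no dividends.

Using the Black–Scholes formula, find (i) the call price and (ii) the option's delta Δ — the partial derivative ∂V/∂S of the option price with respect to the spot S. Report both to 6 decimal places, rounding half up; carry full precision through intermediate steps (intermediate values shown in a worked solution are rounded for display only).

σ√T = 0.5381·√0.2428 = 0.265147
d₁ = (ln(S/K) + (r+σ²/2)T) / (σ√T) = (ln(180.24/217.4) + (0.0056+0.5381²/2)·0.2428) / 0.265147 = (-0.187450 + 0.036511) / 0.265147 = -0.569262
d₂ = d₁ − σ√T = -0.569262 − 0.265147 = -0.834410
e^{−rT} = e^{−0.0056·0.2428} = 0.998641
N(d₁) = 0.284589,  N(d₂) = 0.202025
Call price V = S·N(d₁) − K·e^{−rT}·N(d₂) = 51.294328 − 43.860570 = 7.433758
Δ = N(d₁) = 0.284589

price = 7.433758
Δ = 0.284589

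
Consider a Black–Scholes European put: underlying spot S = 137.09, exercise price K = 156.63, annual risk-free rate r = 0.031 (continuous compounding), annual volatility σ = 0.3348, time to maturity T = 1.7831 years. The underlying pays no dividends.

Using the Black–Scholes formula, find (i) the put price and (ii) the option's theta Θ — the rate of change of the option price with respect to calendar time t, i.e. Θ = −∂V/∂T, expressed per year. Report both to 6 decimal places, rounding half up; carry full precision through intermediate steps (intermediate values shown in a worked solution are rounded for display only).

price = 31.166400
Θ = -3.840132

σ√T = 0.3348·√1.7831 = 0.447068
d₁ = (ln(S/K) + (r+σ²/2)T) / (σ√T) = (ln(137.09/156.63) + (0.031+0.3348²/2)·1.7831) / 0.447068 = (-0.133249 + 0.155211) / 0.447068 = 0.049125
d₂ = d₁ − σ√T = 0.049125 − 0.447068 = -0.397943
e^{−rT} = e^{−0.031·1.7831} = 0.946224
N(−d₁) = 0.480410,  N(−d₂) = 0.654664
Put price V = K·e^{−rT}·N(−d₂) − S·N(−d₁) = 97.025788 − 65.859388 = 31.166400
φ(d₁) = (1/√(2π))·e^{−d₁²/2} = 0.398461
Θ = −S·φ(d₁)·σ/(2√T) + r·K·e^{−rT}·N(−d₂) = −6.847932 + 3.007799 = -3.840132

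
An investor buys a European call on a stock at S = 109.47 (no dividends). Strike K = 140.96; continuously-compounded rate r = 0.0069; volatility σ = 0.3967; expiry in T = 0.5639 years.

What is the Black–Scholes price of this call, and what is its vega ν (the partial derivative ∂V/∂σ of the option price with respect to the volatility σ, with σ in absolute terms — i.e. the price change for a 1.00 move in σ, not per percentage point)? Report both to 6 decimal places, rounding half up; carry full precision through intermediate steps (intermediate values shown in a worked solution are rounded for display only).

price = 4.139873
ν = 25.906544

σ√T = 0.3967·√0.5639 = 0.297895
d₁ = (ln(S/K) + (r+σ²/2)T) / (σ√T) = (ln(109.47/140.96) + (0.0069+0.3967²/2)·0.5639) / 0.297895 = (-0.252826 + 0.048262) / 0.297895 = -0.686698
d₂ = d₁ − σ√T = -0.686698 − 0.297895 = -0.984593
e^{−rT} = e^{−0.0069·0.5639} = 0.996117
N(d₁) = 0.246136,  N(d₂) = 0.162412
Call price V = S·N(d₁) − K·e^{−rT}·N(d₂) = 26.944557 − 22.804684 = 4.139873
φ(d₁) = (1/√(2π))·e^{−d₁²/2} = 0.315147
ν = S·φ(d₁)·√T = 25.906544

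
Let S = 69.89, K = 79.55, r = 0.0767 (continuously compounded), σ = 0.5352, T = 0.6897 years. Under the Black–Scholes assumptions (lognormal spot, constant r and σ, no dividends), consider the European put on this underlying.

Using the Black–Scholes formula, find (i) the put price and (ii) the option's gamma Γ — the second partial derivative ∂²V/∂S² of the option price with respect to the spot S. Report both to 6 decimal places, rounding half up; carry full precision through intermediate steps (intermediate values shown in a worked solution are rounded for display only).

σ√T = 0.5352·√0.6897 = 0.444474
d₁ = (ln(S/K) + (r+σ²/2)T) / (σ√T) = (ln(69.89/79.55) + (0.0767+0.5352²/2)·0.6897) / 0.444474 = (-0.129463 + 0.151678) / 0.444474 = 0.049981
d₂ = d₁ − σ√T = 0.049981 − 0.444474 = -0.394493
e^{−rT} = e^{−0.0767·0.6897} = 0.948475
N(−d₁) = 0.480069,  N(−d₂) = 0.653391
Put price V = K·e^{−rT}·N(−d₂) − S·N(−d₁) = 49.299145 − 33.552002 = 15.747143
φ(d₁) = (1/√(2π))·e^{−d₁²/2} = 0.398444
Γ = φ(d₁) / (S·σ·√T) = 0.012826

price = 15.747143
Γ = 0.012826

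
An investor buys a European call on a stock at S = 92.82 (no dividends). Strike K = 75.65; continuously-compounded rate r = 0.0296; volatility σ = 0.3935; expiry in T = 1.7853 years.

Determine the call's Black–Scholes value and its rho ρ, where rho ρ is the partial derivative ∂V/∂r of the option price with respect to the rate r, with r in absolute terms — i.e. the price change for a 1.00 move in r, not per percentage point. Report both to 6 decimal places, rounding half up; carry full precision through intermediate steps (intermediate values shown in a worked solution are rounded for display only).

price = 29.541066
ρ = 75.538288

σ√T = 0.3935·√1.7853 = 0.525775
d₁ = (ln(S/K) + (r+σ²/2)T) / (σ√T) = (ln(92.82/75.65) + (0.0296+0.3935²/2)·1.7853) / 0.525775 = (0.204545 + 0.191065) / 0.525775 = 0.752430
d₂ = d₁ − σ√T = 0.752430 − 0.525775 = 0.226655
e^{−rT} = e^{−0.0296·1.7853} = 0.948527
N(d₁) = 0.774104,  N(d₂) = 0.589654
Call price V = S·N(d₁) − K·e^{−rT}·N(d₂) = 71.852323 − 42.311257 = 29.541066
ρ = K·T·e^{−rT}·N(d₂) = 75.538288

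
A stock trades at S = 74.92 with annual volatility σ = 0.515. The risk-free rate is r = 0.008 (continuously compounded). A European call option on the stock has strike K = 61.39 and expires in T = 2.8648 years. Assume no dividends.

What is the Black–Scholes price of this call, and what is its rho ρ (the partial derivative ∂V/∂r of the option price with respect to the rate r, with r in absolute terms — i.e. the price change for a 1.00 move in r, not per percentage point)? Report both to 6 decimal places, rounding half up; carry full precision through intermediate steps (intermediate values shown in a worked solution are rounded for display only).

σ√T = 0.515·√2.8648 = 0.871675
d₁ = (ln(S/K) + (r+σ²/2)T) / (σ√T) = (ln(74.92/61.39) + (0.008+0.515²/2)·2.8648) / 0.871675 = (0.199174 + 0.402827) / 0.871675 = 0.690625
d₂ = d₁ − σ√T = 0.690625 − 0.871675 = -0.181049
e^{−rT} = e^{−0.008·2.8648} = 0.977342
N(d₁) = 0.755100,  N(d₂) = 0.428164
Call price V = S·N(d₁) − K·e^{−rT}·N(d₂) = 56.572055 − 25.689458 = 30.882597
ρ = K·T·e^{−rT}·N(d₂) = 73.595159

price = 30.882597
ρ = 73.595159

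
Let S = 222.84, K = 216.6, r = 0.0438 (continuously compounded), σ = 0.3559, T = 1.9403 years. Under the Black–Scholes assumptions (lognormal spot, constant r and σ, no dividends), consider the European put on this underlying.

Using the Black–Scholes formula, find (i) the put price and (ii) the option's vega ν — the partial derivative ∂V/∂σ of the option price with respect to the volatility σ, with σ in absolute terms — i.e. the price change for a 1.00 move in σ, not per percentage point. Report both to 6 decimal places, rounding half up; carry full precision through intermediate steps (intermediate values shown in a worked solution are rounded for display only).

σ√T = 0.3559·√1.9403 = 0.495750
d₁ = (ln(S/K) + (r+σ²/2)T) / (σ√T) = (ln(222.84/216.6) + (0.0438+0.3559²/2)·1.9403) / 0.495750 = (0.028402 + 0.207869) / 0.495750 = 0.476593
d₂ = d₁ − σ√T = 0.476593 − 0.495750 = -0.019157
e^{−rT} = e^{−0.0438·1.9403} = 0.918526
N(−d₁) = 0.316826,  N(−d₂) = 0.507642
Put price V = K·e^{−rT}·N(−d₂) − S·N(−d₁) = 100.996763 − 70.601522 = 30.395240
φ(d₁) = (1/√(2π))·e^{−d₁²/2} = 0.356112
ν = S·φ(d₁)·√T = 110.538786

price = 30.395240
ν = 110.538786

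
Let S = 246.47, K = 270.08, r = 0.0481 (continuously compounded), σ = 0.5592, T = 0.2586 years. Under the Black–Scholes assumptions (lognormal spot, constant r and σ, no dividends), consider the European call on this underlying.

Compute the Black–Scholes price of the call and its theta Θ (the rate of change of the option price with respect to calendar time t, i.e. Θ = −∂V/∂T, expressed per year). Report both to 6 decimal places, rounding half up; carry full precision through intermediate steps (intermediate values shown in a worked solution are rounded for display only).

σ√T = 0.5592·√0.2586 = 0.284368
d₁ = (ln(S/K) + (r+σ²/2)T) / (σ√T) = (ln(246.47/270.08) + (0.0481+0.5592²/2)·0.2586) / 0.284368 = (-0.091478 + 0.052871) / 0.284368 = -0.135762
d₂ = d₁ − σ√T = -0.135762 − 0.284368 = -0.420131
e^{−rT} = e^{−0.0481·0.2586} = 0.987638
N(d₁) = 0.446005,  N(d₂) = 0.337195
Call price V = S·N(d₁) − K·e^{−rT}·N(d₂) = 109.926738 − 89.943834 = 19.982904
φ(d₁) = (1/√(2π))·e^{−d₁²/2} = 0.395283
Θ = −S·φ(d₁)·σ/(2√T) − r·K·e^{−rT}·N(d₂) = −53.566676 − 4.326298 = -57.892975

price = 19.982904
Θ = -57.892975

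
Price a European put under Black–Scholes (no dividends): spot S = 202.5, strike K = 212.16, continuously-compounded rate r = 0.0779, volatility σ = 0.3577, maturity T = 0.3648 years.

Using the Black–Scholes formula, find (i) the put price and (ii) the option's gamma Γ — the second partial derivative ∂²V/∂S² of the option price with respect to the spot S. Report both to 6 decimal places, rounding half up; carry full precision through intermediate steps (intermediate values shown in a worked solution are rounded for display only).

price = 19.499227
Γ = 0.009116

σ√T = 0.3577·√0.3648 = 0.216046
d₁ = (ln(S/K) + (r+σ²/2)T) / (σ√T) = (ln(202.5/212.16) + (0.0779+0.3577²/2)·0.3648) / 0.216046 = (-0.046601 + 0.051756) / 0.216046 = 0.023861
d₂ = d₁ − σ√T = 0.023861 − 0.216046 = -0.192185
e^{−rT} = e^{−0.0779·0.3648} = 0.971982
N(−d₁) = 0.490482,  N(−d₂) = 0.576201
Put price V = K·e^{−rT}·N(−d₂) − S·N(−d₁) = 118.821789 − 99.322562 = 19.499227
φ(d₁) = (1/√(2π))·e^{−d₁²/2} = 0.398829
Γ = φ(d₁) / (S·σ·√T) = 0.009116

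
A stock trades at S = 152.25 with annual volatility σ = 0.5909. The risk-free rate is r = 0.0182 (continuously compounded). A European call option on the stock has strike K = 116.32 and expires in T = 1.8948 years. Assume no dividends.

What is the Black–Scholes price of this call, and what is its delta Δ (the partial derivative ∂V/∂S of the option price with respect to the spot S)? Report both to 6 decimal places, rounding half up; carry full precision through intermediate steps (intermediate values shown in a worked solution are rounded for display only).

price = 64.413746
Δ = 0.782312

σ√T = 0.5909·√1.8948 = 0.813384
d₁ = (ln(S/K) + (r+σ²/2)T) / (σ√T) = (ln(152.25/116.32) + (0.0182+0.5909²/2)·1.8948) / 0.813384 = (0.269179 + 0.365282) / 0.813384 = 0.780026
d₂ = d₁ − σ√T = 0.780026 − 0.813384 = -0.033358
e^{−rT} = e^{−0.0182·1.8948} = 0.966102
N(d₁) = 0.782312,  N(d₂) = 0.486695
Call price V = S·N(d₁) − K·e^{−rT}·N(d₂) = 119.107054 − 54.693309 = 64.413746
Δ = N(d₁) = 0.782312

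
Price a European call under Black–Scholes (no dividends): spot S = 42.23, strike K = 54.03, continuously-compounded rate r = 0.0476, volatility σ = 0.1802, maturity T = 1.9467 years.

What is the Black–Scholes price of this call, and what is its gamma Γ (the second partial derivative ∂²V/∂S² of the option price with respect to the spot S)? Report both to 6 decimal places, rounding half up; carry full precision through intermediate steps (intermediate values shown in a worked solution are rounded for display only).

price = 1.889974
Γ = 0.033392

σ√T = 0.1802·√1.9467 = 0.251423
d₁ = (ln(S/K) + (r+σ²/2)T) / (σ√T) = (ln(42.23/54.03) + (0.0476+0.1802²/2)·1.9467) / 0.251423 = (-0.246409 + 0.124270) / 0.251423 = -0.485792
d₂ = d₁ − σ√T = -0.485792 − 0.251423 = -0.737214
e^{−rT} = e^{−0.0476·1.9467} = 0.911501
N(d₁) = 0.313557,  N(d₂) = 0.230496
Call price V = S·N(d₁) − K·e^{−rT}·N(d₂) = 13.241531 − 11.351557 = 1.889974
φ(d₁) = (1/√(2π))·e^{−d₁²/2} = 0.354540
Γ = φ(d₁) / (S·σ·√T) = 0.033392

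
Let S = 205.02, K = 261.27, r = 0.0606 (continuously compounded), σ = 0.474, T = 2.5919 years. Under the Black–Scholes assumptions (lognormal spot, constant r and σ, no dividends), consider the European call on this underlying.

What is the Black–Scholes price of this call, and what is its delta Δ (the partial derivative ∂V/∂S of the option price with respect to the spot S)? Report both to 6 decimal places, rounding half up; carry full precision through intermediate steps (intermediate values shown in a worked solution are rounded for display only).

price = 54.891371
Δ = 0.606295

σ√T = 0.474·√2.5919 = 0.763111
d₁ = (ln(S/K) + (r+σ²/2)T) / (σ√T) = (ln(205.02/261.27) + (0.0606+0.474²/2)·2.5919) / 0.763111 = (-0.242447 + 0.448238) / 0.763111 = 0.269674
d₂ = d₁ − σ√T = 0.269674 − 0.763111 = -0.493436
e^{−rT} = e^{−0.0606·2.5919} = 0.854645
N(d₁) = 0.606295,  N(d₂) = 0.310852
Call price V = S·N(d₁) − K·e^{−rT}·N(d₂) = 124.302503 − 69.411132 = 54.891371
Δ = N(d₁) = 0.606295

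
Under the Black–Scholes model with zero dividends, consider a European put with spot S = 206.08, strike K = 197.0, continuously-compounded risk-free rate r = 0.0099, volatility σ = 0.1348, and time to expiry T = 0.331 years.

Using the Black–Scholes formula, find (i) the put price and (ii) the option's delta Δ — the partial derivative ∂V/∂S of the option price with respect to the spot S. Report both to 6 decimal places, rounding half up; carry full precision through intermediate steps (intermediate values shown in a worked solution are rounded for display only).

price = 2.532180
Δ = -0.253968

σ√T = 0.1348·√0.331 = 0.077554
d₁ = (ln(S/K) + (r+σ²/2)T) / (σ√T) = (ln(206.08/197.0) + (0.0099+0.1348²/2)·0.331) / 0.077554 = (0.045061 + 0.006284) / 0.077554 = 0.662054
d₂ = d₁ − σ√T = 0.662054 − 0.077554 = 0.584500
e^{−rT} = e^{−0.0099·0.331} = 0.996728
N(−d₁) = 0.253968,  N(−d₂) = 0.279442
Put price V = K·e^{−rT}·N(−d₂) − S·N(−d₁) = 54.869949 − 52.337770 = 2.532180
Δ = −N(−d₁) = -0.253968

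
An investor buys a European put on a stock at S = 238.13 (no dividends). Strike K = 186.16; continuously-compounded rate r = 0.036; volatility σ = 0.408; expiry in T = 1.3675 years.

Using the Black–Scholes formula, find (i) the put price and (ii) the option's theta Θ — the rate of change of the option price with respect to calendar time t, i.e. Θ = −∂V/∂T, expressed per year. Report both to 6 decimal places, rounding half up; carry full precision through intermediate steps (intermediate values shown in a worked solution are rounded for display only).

price = 15.775887
Θ = -9.227462

σ√T = 0.408·√1.3675 = 0.477116
d₁ = (ln(S/K) + (r+σ²/2)T) / (σ√T) = (ln(238.13/186.16) + (0.036+0.408²/2)·1.3675) / 0.477116 = (0.246210 + 0.163050) / 0.477116 = 0.857779
d₂ = d₁ − σ√T = 0.857779 − 0.477116 = 0.380663
e^{−rT} = e^{−0.036·1.3675} = 0.951962
N(−d₁) = 0.195507,  N(−d₂) = 0.351727
Put price V = K·e^{−rT}·N(−d₂) − S·N(−d₁) = 62.332024 − 46.556137 = 15.775887
φ(d₁) = (1/√(2π))·e^{−d₁²/2} = 0.276144
Θ = −S·φ(d₁)·σ/(2√T) + r·K·e^{−rT}·N(−d₂) = −11.471415 + 2.243953 = -9.227462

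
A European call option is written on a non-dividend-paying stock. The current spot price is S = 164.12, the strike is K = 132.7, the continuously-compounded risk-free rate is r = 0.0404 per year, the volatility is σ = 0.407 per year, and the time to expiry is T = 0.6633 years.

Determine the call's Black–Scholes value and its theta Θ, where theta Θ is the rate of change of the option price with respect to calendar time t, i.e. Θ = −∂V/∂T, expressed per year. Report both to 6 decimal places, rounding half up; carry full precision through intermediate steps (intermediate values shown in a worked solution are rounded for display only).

price = 41.520625
Θ = -14.743290

σ√T = 0.407·√0.6633 = 0.331474
d₁ = (ln(S/K) + (r+σ²/2)T) / (σ√T) = (ln(164.12/132.7) + (0.0404+0.407²/2)·0.6633) / 0.331474 = (0.212507 + 0.081735) / 0.331474 = 0.887677
d₂ = d₁ − σ√T = 0.887677 − 0.331474 = 0.556203
e^{−rT} = e^{−0.0404·0.6633} = 0.973559
N(d₁) = 0.812643,  N(d₂) = 0.710964
Call price V = S·N(d₁) − K·e^{−rT}·N(d₂) = 133.370917 − 91.850293 = 41.520625
φ(d₁) = (1/√(2π))·e^{−d₁²/2} = 0.269032
Θ = −S·φ(d₁)·σ/(2√T) − r·K·e^{−rT}·N(d₂) = −11.032539 − 3.710752 = -14.743290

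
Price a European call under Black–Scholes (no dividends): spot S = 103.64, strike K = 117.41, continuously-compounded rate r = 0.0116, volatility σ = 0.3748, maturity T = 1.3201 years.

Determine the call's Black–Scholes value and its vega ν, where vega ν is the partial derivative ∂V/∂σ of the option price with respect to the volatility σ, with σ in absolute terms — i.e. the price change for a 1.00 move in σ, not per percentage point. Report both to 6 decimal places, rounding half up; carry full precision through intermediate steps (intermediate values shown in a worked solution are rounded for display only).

σ√T = 0.3748·√1.3201 = 0.430629
d₁ = (ln(S/K) + (r+σ²/2)T) / (σ√T) = (ln(103.64/117.41) + (0.0116+0.3748²/2)·1.3201) / 0.430629 = (-0.124749 + 0.108034) / 0.430629 = -0.038815
d₂ = d₁ − σ√T = -0.038815 − 0.430629 = -0.469444
e^{−rT} = e^{−0.0116·1.3201} = 0.984803
N(d₁) = 0.484519,  N(d₂) = 0.319376
Call price V = S·N(d₁) − K·e^{−rT}·N(d₂) = 50.215528 − 36.928112 = 13.287416
φ(d₁) = (1/√(2π))·e^{−d₁²/2} = 0.398642
ν = S·φ(d₁)·√T = 47.469398

price = 13.287416
ν = 47.469398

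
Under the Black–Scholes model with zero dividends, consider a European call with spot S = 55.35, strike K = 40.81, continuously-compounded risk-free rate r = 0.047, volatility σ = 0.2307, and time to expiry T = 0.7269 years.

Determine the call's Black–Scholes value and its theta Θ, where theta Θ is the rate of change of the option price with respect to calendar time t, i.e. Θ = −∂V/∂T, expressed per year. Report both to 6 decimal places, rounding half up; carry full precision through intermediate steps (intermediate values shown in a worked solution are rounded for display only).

σ√T = 0.2307·√0.7269 = 0.196691
d₁ = (ln(S/K) + (r+σ²/2)T) / (σ√T) = (ln(55.35/40.81) + (0.047+0.2307²/2)·0.7269) / 0.196691 = (0.304750 + 0.053508) / 0.196691 = 1.821421
d₂ = d₁ − σ√T = 1.821421 − 0.196691 = 1.624730
e^{−rT} = e^{−0.047·0.7269} = 0.966413
N(d₁) = 0.965729,  N(d₂) = 0.947890
Call price V = S·N(d₁) − K·e^{−rT}·N(d₂) = 53.453077 − 37.384119 = 16.068958
φ(d₁) = (1/√(2π))·e^{−d₁²/2} = 0.075946
Θ = −S·φ(d₁)·σ/(2√T) − r·K·e^{−rT}·N(d₂) = −0.568729 − 1.757054 = -2.325783

price = 16.068958
Θ = -2.325783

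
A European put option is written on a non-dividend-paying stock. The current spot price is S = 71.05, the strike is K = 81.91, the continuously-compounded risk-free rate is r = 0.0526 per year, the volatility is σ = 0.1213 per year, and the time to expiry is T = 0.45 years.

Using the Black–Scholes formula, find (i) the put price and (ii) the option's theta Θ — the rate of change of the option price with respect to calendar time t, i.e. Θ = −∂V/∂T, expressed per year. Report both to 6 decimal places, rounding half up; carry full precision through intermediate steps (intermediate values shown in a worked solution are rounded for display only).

price = 9.141937
Θ = 2.985587

σ√T = 0.1213·√0.45 = 0.081371
d₁ = (ln(S/K) + (r+σ²/2)T) / (σ√T) = (ln(71.05/81.91) + (0.0526+0.1213²/2)·0.45) / 0.081371 = (-0.142237 + 0.026981) / 0.081371 = -1.416442
d₂ = d₁ − σ√T = -1.416442 − 0.081371 = -1.497813
e^{−rT} = e^{−0.0526·0.45} = 0.976608
N(−d₁) = 0.921677,  N(−d₂) = 0.932909
Put price V = K·e^{−rT}·N(−d₂) − S·N(−d₁) = 74.627087 − 65.485151 = 9.141937
φ(d₁) = (1/√(2π))·e^{−d₁²/2} = 0.146300
Θ = −S·φ(d₁)·σ/(2√T) + r·K·e^{−rT}·N(−d₂) = −0.939797 + 3.925385 = 2.985587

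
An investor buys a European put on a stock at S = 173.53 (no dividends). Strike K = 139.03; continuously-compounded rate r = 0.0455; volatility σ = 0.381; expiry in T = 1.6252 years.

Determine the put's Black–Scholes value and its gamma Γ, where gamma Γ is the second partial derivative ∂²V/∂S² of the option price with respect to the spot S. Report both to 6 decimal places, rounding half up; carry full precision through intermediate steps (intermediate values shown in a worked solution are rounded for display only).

price = 11.901572
Γ = 0.003294

σ√T = 0.381·√1.6252 = 0.485711
d₁ = (ln(S/K) + (r+σ²/2)T) / (σ√T) = (ln(173.53/139.03) + (0.0455+0.381²/2)·1.6252) / 0.485711 = (0.221661 + 0.191904) / 0.485711 = 0.851463
d₂ = d₁ − σ√T = 0.851463 − 0.485711 = 0.365751
e^{−rT} = e^{−0.0455·1.6252} = 0.928721
N(−d₁) = 0.197256,  N(−d₂) = 0.357275
Put price V = K·e^{−rT}·N(−d₂) − S·N(−d₁) = 46.131442 − 34.229870 = 11.901572
φ(d₁) = (1/√(2π))·e^{−d₁²/2} = 0.277639
Γ = φ(d₁) / (S·σ·√T) = 0.003294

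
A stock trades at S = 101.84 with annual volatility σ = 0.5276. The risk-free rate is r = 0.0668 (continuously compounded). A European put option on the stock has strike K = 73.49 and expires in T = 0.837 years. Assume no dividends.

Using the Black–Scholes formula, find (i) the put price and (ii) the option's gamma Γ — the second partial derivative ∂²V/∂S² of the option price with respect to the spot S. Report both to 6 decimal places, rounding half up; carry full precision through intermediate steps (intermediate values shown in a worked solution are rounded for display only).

σ√T = 0.5276·√0.837 = 0.482689
d₁ = (ln(S/K) + (r+σ²/2)T) / (σ√T) = (ln(101.84/73.49) + (0.0668+0.5276²/2)·0.837) / 0.482689 = (0.326254 + 0.172406) / 0.482689 = 1.033086
d₂ = d₁ − σ√T = 1.033086 − 0.482689 = 0.550397
e^{−rT} = e^{−0.0668·0.837} = 0.945623
N(−d₁) = 0.150782,  N(−d₂) = 0.291023
Put price V = K·e^{−rT}·N(−d₂) − S·N(−d₁) = 20.224328 − 15.355610 = 4.868718
φ(d₁) = (1/√(2π))·e^{−d₁²/2} = 0.233968
Γ = φ(d₁) / (S·σ·√T) = 0.004760

price = 4.868718
Γ = 0.004760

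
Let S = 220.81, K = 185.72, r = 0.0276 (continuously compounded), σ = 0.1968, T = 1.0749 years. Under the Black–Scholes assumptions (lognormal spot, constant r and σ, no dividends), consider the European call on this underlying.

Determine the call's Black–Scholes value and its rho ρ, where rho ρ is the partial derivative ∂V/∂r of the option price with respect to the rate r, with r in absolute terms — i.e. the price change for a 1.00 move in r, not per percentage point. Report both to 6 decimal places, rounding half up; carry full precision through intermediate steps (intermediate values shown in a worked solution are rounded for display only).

σ√T = 0.1968·√1.0749 = 0.204037
d₁ = (ln(S/K) + (r+σ²/2)T) / (σ√T) = (ln(220.81/185.72) + (0.0276+0.1968²/2)·1.0749) / 0.204037 = (0.173062 + 0.050483) / 0.204037 = 1.095611
d₂ = d₁ − σ√T = 1.095611 − 0.204037 = 0.891574
e^{−rT} = e^{−0.0276·1.0749} = 0.970769
N(d₁) = 0.863375,  N(d₂) = 0.813689
Call price V = S·N(d₁) − K·e^{−rT}·N(d₂) = 190.641931 − 146.700957 = 43.940974
ρ = K·T·e^{−rT}·N(d₂) = 157.688859

price = 43.940974
ρ = 157.688859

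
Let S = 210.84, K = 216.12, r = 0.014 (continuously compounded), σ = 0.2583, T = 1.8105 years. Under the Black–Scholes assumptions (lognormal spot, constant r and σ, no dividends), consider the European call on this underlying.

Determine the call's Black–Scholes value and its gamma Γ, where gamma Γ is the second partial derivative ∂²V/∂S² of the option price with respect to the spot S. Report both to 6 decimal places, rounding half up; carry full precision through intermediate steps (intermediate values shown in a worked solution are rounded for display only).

price = 29.143137
Γ = 0.005361

σ√T = 0.2583·√1.8105 = 0.347555
d₁ = (ln(S/K) + (r+σ²/2)T) / (σ√T) = (ln(210.84/216.12) + (0.014+0.2583²/2)·1.8105) / 0.347555 = (-0.024734 + 0.085744) / 0.347555 = 0.175541
d₂ = d₁ − σ√T = 0.175541 − 0.347555 = -0.172015
e^{−rT} = e^{−0.014·1.8105} = 0.974972
N(d₁) = 0.569673,  N(d₂) = 0.431713
Call price V = S·N(d₁) − K·e^{−rT}·N(d₂) = 120.109760 − 90.966623 = 29.143137
φ(d₁) = (1/√(2π))·e^{−d₁²/2} = 0.392843
Γ = φ(d₁) / (S·σ·√T) = 0.005361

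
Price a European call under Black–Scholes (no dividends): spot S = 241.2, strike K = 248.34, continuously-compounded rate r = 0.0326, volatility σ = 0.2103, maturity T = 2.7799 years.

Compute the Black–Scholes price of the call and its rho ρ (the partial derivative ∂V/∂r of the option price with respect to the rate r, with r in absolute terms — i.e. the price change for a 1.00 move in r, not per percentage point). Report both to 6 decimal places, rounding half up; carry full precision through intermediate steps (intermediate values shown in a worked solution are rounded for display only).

σ√T = 0.2103·√2.7799 = 0.350634
d₁ = (ln(S/K) + (r+σ²/2)T) / (σ√T) = (ln(241.2/248.34) + (0.0326+0.2103²/2)·2.7799) / 0.350634 = (-0.029172 + 0.152097) / 0.350634 = 0.350578
d₂ = d₁ − σ√T = 0.350578 − 0.350634 = -0.000056
e^{−rT} = e^{−0.0326·2.7799} = 0.913360
N(d₁) = 0.637047,  N(d₂) = 0.499978
Call price V = S·N(d₁) − K·e^{−rT}·N(d₂) = 153.655852 − 113.406896 = 40.248956
ρ = K·T·e^{−rT}·N(d₂) = 315.259829

price = 40.248956
ρ = 315.259829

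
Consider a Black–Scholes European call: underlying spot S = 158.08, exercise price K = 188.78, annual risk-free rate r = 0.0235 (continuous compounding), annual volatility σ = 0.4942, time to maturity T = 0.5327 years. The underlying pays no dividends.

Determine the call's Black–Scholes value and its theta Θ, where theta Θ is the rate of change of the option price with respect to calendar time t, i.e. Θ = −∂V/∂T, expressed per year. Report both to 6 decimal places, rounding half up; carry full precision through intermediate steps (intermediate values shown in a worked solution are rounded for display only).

price = 12.977600
Θ = -21.694585

σ√T = 0.4942·√0.5327 = 0.360698
d₁ = (ln(S/K) + (r+σ²/2)T) / (σ√T) = (ln(158.08/188.78) + (0.0235+0.4942²/2)·0.5327) / 0.360698 = (-0.177481 + 0.077570) / 0.360698 = -0.276993
d₂ = d₁ − σ√T = -0.276993 − 0.360698 = -0.637692
e^{−rT} = e^{−0.0235·0.5327} = 0.987560
N(d₁) = 0.390893,  N(d₂) = 0.261837
Call price V = S·N(d₁) − K·e^{−rT}·N(d₂) = 61.792308 − 48.814708 = 12.977600
φ(d₁) = (1/√(2π))·e^{−d₁²/2} = 0.383928
Θ = −S·φ(d₁)·σ/(2√T) − r·K·e^{−rT}·N(d₂) = −20.547439 − 1.147146 = -21.694585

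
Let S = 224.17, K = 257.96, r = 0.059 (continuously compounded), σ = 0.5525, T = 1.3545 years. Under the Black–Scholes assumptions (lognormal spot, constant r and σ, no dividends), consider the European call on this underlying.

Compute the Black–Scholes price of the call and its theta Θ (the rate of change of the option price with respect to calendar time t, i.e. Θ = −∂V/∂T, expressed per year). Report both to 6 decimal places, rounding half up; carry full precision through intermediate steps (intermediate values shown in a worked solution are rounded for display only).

σ√T = 0.5525·√1.3545 = 0.643016
d₁ = (ln(S/K) + (r+σ²/2)T) / (σ√T) = (ln(224.17/257.96) + (0.059+0.5525²/2)·1.3545) / 0.643016 = (-0.140400 + 0.286650) / 0.643016 = 0.227444
d₂ = d₁ − σ√T = 0.227444 − 0.643016 = -0.415572
e^{−rT} = e^{−0.059·1.3545} = 0.923194
N(d₁) = 0.589961,  N(d₂) = 0.338862
Call price V = S·N(d₁) − K·e^{−rT}·N(d₂) = 132.251544 − 80.698991 = 51.552553
φ(d₁) = (1/√(2π))·e^{−d₁²/2} = 0.388756
Θ = −S·φ(d₁)·σ/(2√T) − r·K·e^{−rT}·N(d₂) = −20.685551 − 4.761240 = -25.446792

price = 51.552553
Θ = -25.446792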